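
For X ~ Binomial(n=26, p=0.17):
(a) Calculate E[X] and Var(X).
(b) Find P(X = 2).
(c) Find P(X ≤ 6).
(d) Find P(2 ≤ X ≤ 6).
(a) E[X] = 4.4200, Var(X) = 3.6686
(b) P(X = 2) = 0.107314
(c) P(X ≤ 6) = 0.860444
(d) P(2 ≤ X ≤ 6) = 0.810658

We have X ~ Binomial(n=26, p=0.17).

(a) Moments:
E[X] = 4.4200
Var(X) = 3.6686
σ = √Var(X) = 1.9154

(b) Point probability using PMF:
P(X = 2) = 0.107314

(c) Cumulative probability using CDF:
P(X ≤ 6) = F(6) = 0.860444

(d) Range probability:
P(2 ≤ X ≤ 6) = P(X ≤ 6) - P(X ≤ 1)
                   = F(6) - F(1)
                   = 0.860444 - 0.049787
                   = 0.810658

This means approximately 81.1% of outcomes fall in the interval [2, 6].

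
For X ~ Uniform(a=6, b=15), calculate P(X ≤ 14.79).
0.976667

We have X ~ Uniform(a=6, b=15).

The CDF gives us P(X ≤ k).

Using the CDF:
P(X ≤ 14.79) = 0.976667

This means there's approximately a 97.7% chance that X is at most 14.79.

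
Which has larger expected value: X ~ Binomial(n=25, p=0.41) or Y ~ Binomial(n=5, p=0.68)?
X has larger mean (10.2500 > 3.4000)

Compute the expected value for each distribution:

X ~ Binomial(n=25, p=0.41):
E[X] = 10.2500

Y ~ Binomial(n=5, p=0.68):
E[Y] = 3.4000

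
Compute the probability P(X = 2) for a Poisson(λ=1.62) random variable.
0.259683

We have X ~ Poisson(λ=1.62).

For a Poisson distribution, the PMF gives us the probability of each outcome.

Using the PMF formula:
P(X = 2) = 0.259683

Rounded to 4 decimal places: 0.2597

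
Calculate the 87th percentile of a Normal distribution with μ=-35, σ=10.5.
-23.1729

We have X ~ Normal(μ=-35, σ=10.5).

We want to find x such that P(X ≤ x) = 0.87.

This is the 87th percentile, which means 87% of values fall below this point.

Using the inverse CDF (quantile function):
x = F⁻¹(0.87) = -23.1729

Verification: P(X ≤ -23.1729) = 0.87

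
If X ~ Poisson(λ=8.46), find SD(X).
2.9086

We have X ~ Poisson(λ=8.46).

For a Poisson distribution with λ=8.46:
σ = √Var(X) = 2.9086

The standard deviation is the square root of the variance.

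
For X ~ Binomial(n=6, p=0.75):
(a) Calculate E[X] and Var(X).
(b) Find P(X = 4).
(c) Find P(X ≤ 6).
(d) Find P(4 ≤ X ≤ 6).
(a) E[X] = 4.5000, Var(X) = 1.1250
(b) P(X = 4) = 0.296631
(c) P(X ≤ 6) = 1.000000
(d) P(4 ≤ X ≤ 6) = 0.830566

We have X ~ Binomial(n=6, p=0.75).

(a) Moments:
E[X] = 4.5000
Var(X) = 1.1250
σ = √Var(X) = 1.0607

(b) Point probability using PMF:
P(X = 4) = 0.296631

(c) Cumulative probability using CDF:
P(X ≤ 6) = F(6) = 1.000000

(d) Range probability:
P(4 ≤ X ≤ 6) = P(X ≤ 6) - P(X ≤ 3)
                   = F(6) - F(3)
                   = 1.000000 - 0.169434
                   = 0.830566

This means approximately 83.1% of outcomes fall in the interval [4, 6].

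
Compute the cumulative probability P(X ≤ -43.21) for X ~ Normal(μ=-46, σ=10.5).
0.604770

We have X ~ Normal(μ=-46, σ=10.5).

The CDF gives us P(X ≤ k).

Using the CDF:
P(X ≤ -43.21) = 0.604770

This means there's approximately a 60.5% chance that X is at most -43.21.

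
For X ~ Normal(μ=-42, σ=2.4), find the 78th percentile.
-40.1467

We have X ~ Normal(μ=-42, σ=2.4).

We want to find x such that P(X ≤ x) = 0.78.

This is the 78th percentile, which means 78% of values fall below this point.

Using the inverse CDF (quantile function):
x = F⁻¹(0.78) = -40.1467

Verification: P(X ≤ -40.1467) = 0.78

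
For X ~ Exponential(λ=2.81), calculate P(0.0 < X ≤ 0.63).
0.829718

We have X ~ Exponential(λ=2.81).

To find P(0.0 < X ≤ 0.63), we use:
P(0.0 < X ≤ 0.63) = P(X ≤ 0.63) - P(X ≤ 0.0)
                 = F(0.63) - F(0.0)
                 = 0.829718 - 0.000000
                 = 0.829718

So there's approximately a 83.0% chance that X falls in this range.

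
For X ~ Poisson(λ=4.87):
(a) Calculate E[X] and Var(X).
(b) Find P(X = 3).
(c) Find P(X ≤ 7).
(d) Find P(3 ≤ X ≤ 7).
(a) E[X] = 4.8700, Var(X) = 4.8700
(b) P(X = 3) = 0.147714
(c) P(X ≤ 7) = 0.879849
(d) P(3 ≤ X ≤ 7) = 0.743812

We have X ~ Poisson(λ=4.87).

(a) Moments:
E[X] = 4.8700
Var(X) = 4.8700
σ = √Var(X) = 2.2068

(b) Point probability using PMF:
P(X = 3) = 0.147714

(c) Cumulative probability using CDF:
P(X ≤ 7) = F(7) = 0.879849

(d) Range probability:
P(3 ≤ X ≤ 7) = P(X ≤ 7) - P(X ≤ 2)
                   = F(7) - F(2)
                   = 0.879849 - 0.136037
                   = 0.743812

This means approximately 74.4% of outcomes fall in the interval [3, 7].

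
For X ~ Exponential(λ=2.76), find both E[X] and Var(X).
E[X] = 0.3623, Var(X) = 0.1313

We have X ~ Exponential(λ=2.76).

For an Exponential distribution with λ=2.76:

Expected value:
E[X] = 0.3623

Variance:
Var(X) = 0.1313

Standard deviation:
σ = √Var(X) = 0.3623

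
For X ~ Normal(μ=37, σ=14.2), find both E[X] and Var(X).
E[X] = 37.0000, Var(X) = 201.6400

We have X ~ Normal(μ=37, σ=14.2).

For a Normal distribution with μ=37, σ=14.2:

Expected value:
E[X] = 37.0000

Variance:
Var(X) = 201.6400

Standard deviation:
σ = √Var(X) = 14.2000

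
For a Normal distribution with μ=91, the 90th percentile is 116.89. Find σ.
σ = 20.2021

For X ~ Normal(μ, σ), the p-th percentile satisfies x = μ + z_p × σ,
where z_p = Φ⁻¹(p) is the standard normal quantile.

Step 1: z_{0.9} = Φ⁻¹(0.9) = 1.2816

Step 2: Solve for σ:
116.89 = 91 + 1.2816 × σ
σ = (116.89 - 91) / 1.2816
σ = 25.89 / 1.2816
σ = 20.2021

Verification: μ + z × σ = 91 + 1.2816 × 20.2021 = 116.89 ✓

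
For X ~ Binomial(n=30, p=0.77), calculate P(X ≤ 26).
0.938262

We have X ~ Binomial(n=30, p=0.77).

The CDF gives us P(X ≤ k).

Using the CDF:
P(X ≤ 26) = 0.938262

This means there's approximately a 93.8% chance that X is at most 26.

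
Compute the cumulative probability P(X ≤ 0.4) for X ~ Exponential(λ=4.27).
0.818772

We have X ~ Exponential(λ=4.27).

The CDF gives us P(X ≤ k).

Using the CDF:
P(X ≤ 0.4) = 0.818772

This means there's approximately a 81.9% chance that X is at most 0.4.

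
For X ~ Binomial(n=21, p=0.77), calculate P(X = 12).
0.022998

We have X ~ Binomial(n=21, p=0.77).

For a Binomial distribution, the PMF gives us the probability of each outcome.

Using the PMF formula:
P(X = 12) = 0.022998

Rounded to 4 decimal places: 0.0230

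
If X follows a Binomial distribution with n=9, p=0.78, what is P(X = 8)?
0.271283

We have X ~ Binomial(n=9, p=0.78).

For a Binomial distribution, the PMF gives us the probability of each outcome.

Using the PMF formula:
P(X = 8) = 0.271283

Rounded to 4 decimal places: 0.2713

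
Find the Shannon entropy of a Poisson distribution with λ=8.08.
2.4525 nats

We have X ~ Poisson(λ=8.08).

The Shannon entropy measures the uncertainty or information content of the distribution.

For a Poisson distribution with λ=8.08:
H(X) = 2.4525 nats

(In bits, this would be 3.5383 bits.)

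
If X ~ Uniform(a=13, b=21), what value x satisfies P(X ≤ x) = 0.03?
13.2400

We have X ~ Uniform(a=13, b=21).

We want to find x such that P(X ≤ x) = 0.03.

This is the 3rd percentile, which means 3% of values fall below this point.

Using the inverse CDF (quantile function):
x = F⁻¹(0.03) = 13.2400

Verification: P(X ≤ 13.2400) = 0.03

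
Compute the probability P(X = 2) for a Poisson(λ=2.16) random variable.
0.269030

We have X ~ Poisson(λ=2.16).

For a Poisson distribution, the PMF gives us the probability of each outcome.

Using the PMF formula:
P(X = 2) = 0.269030

Rounded to 4 decimal places: 0.2690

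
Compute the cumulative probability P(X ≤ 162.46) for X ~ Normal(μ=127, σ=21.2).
0.952801

We have X ~ Normal(μ=127, σ=21.2).

The CDF gives us P(X ≤ k).

Using the CDF:
P(X ≤ 162.46) = 0.952801

This means there's approximately a 95.3% chance that X is at most 162.46.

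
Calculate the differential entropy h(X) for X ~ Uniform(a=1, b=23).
3.0910 nats

We have X ~ Uniform(a=1, b=23).

The differential entropy measures the uncertainty or information content of the distribution.

For a Uniform distribution with a=1, b=23:
h(X) = 3.0910 nats

(In bits, this would be 4.4594 bits.)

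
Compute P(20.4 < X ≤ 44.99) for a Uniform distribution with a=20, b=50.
0.819667

We have X ~ Uniform(a=20, b=50).

To find P(20.4 < X ≤ 44.99), we use:
P(20.4 < X ≤ 44.99) = P(X ≤ 44.99) - P(X ≤ 20.4)
                 = F(44.99) - F(20.4)
                 = 0.833000 - 0.013333
                 = 0.819667

So there's approximately a 82.0% chance that X falls in this range.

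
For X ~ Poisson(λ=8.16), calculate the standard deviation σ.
2.8566

We have X ~ Poisson(λ=8.16).

For a Poisson distribution with λ=8.16:
σ = √Var(X) = 2.8566

The standard deviation is the square root of the variance.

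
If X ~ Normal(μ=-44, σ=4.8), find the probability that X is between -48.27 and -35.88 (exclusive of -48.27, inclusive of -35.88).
0.767800

We have X ~ Normal(μ=-44, σ=4.8).

To find P(-48.27 < X ≤ -35.88), we use:
P(-48.27 < X ≤ -35.88) = P(X ≤ -35.88) - P(X ≤ -48.27)
                 = F(-35.88) - F(-48.27)
                 = 0.954645 - 0.186845
                 = 0.767800

So there's approximately a 76.8% chance that X falls in this range.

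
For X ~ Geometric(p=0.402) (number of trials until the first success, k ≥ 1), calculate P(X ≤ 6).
0.954269

We have X ~ Geometric(p=0.402) (number of trials until the first success, k ≥ 1).

The CDF gives us P(X ≤ k).

Using the CDF:
P(X ≤ 6) = 0.954269

This means there's approximately a 95.4% chance that X is at most 6.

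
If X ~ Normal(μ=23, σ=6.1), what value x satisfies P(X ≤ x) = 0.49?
22.8471

We have X ~ Normal(μ=23, σ=6.1).

We want to find x such that P(X ≤ x) = 0.49.

This is the 49th percentile, which means 49% of values fall below this point.

Using the inverse CDF (quantile function):
x = F⁻¹(0.49) = 22.8471

Verification: P(X ≤ 22.8471) = 0.49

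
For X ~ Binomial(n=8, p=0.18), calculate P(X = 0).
0.204414

We have X ~ Binomial(n=8, p=0.18).

For a Binomial distribution, the PMF gives us the probability of each outcome.

Using the PMF formula:
P(X = 0) = 0.204414

Rounded to 4 decimal places: 0.2044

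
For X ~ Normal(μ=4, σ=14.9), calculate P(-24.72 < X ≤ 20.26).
0.835466

We have X ~ Normal(μ=4, σ=14.9).

To find P(-24.72 < X ≤ 20.26), we use:
P(-24.72 < X ≤ 20.26) = P(X ≤ 20.26) - P(X ≤ -24.72)
                 = F(20.26) - F(-24.72)
                 = 0.862424 - 0.026958
                 = 0.835466

So there's approximately a 83.5% chance that X falls in this range.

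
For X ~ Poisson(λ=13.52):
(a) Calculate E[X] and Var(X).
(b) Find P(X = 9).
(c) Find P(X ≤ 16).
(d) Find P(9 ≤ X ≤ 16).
(a) E[X] = 13.5200, Var(X) = 13.5200
(b) P(X = 9) = 0.055894
(c) P(X ≤ 16) = 0.795947
(d) P(9 ≤ X ≤ 16) = 0.717699

We have X ~ Poisson(λ=13.52).

(a) Moments:
E[X] = 13.5200
Var(X) = 13.5200
σ = √Var(X) = 3.6770

(b) Point probability using PMF:
P(X = 9) = 0.055894

(c) Cumulative probability using CDF:
P(X ≤ 16) = F(16) = 0.795947

(d) Range probability:
P(9 ≤ X ≤ 16) = P(X ≤ 16) - P(X ≤ 8)
                   = F(16) - F(8)
                   = 0.795947 - 0.078248
                   = 0.717699

This means approximately 71.8% of outcomes fall in the interval [9, 16].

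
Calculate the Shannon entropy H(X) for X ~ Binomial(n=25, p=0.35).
2.2865 nats

We have X ~ Binomial(n=25, p=0.35).

The Shannon entropy measures the uncertainty or information content of the distribution.

For a Binomial distribution with n=25, p=0.35:
H(X) = 2.2865 nats

(In bits, this would be 3.2987 bits.)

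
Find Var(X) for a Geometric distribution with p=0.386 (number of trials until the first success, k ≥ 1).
4.1209

We have X ~ Geometric(p=0.386) (number of trials until the first success, k ≥ 1).

For a Geometric distribution with p=0.386 (number of trials until the first success, k ≥ 1):
Var(X) = 4.1209

The variance measures the spread of the distribution around the mean.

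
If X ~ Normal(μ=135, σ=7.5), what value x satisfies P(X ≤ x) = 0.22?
129.2086

We have X ~ Normal(μ=135, σ=7.5).

We want to find x such that P(X ≤ x) = 0.22.

This is the 22nd percentile, which means 22% of values fall below this point.

Using the inverse CDF (quantile function):
x = F⁻¹(0.22) = 129.2086

Verification: P(X ≤ 129.2086) = 0.22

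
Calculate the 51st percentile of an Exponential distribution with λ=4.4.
0.1621

We have X ~ Exponential(λ=4.4).

We want to find x such that P(X ≤ x) = 0.51.

This is the 51st percentile, which means 51% of values fall below this point.

Using the inverse CDF (quantile function):
x = F⁻¹(0.51) = 0.1621

Verification: P(X ≤ 0.1621) = 0.51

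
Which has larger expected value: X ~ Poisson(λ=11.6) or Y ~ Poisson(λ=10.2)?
X has larger mean (11.6000 > 10.2000)

Compute the expected value for each distribution:

X ~ Poisson(λ=11.6):
E[X] = 11.6000

Y ~ Poisson(λ=10.2):
E[Y] = 10.2000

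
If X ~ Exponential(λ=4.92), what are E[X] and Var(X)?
E[X] = 0.2033, Var(X) = 0.0413

We have X ~ Exponential(λ=4.92).

For an Exponential distribution with λ=4.92:

Expected value:
E[X] = 0.2033

Variance:
Var(X) = 0.0413

Standard deviation:
σ = √Var(X) = 0.2033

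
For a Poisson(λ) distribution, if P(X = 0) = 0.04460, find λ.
λ = 3.1100

For a Poisson(λ) distribution, the PMF at 0 is:
P(X = 0) = λ^0 e^(-λ) / 0! = e^(-λ)

Given P(X = 0) = 0.04460:
e^(-λ) = 0.04460
-λ = ln(0.04460)
λ = -ln(0.04460) = 3.1100

Verification: e^(-3.1100) = 0.04460 ✓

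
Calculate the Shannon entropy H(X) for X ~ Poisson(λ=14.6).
2.7535 nats

We have X ~ Poisson(λ=14.6).

The Shannon entropy measures the uncertainty or information content of the distribution.

For a Poisson distribution with λ=14.6:
H(X) = 2.7535 nats

(In bits, this would be 3.9725 bits.)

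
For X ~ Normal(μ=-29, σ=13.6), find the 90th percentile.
-11.5709

We have X ~ Normal(μ=-29, σ=13.6).

We want to find x such that P(X ≤ x) = 0.9.

This is the 90th percentile, which means 90% of values fall below this point.

Using the inverse CDF (quantile function):
x = F⁻¹(0.9) = -11.5709

Verification: P(X ≤ -11.5709) = 0.9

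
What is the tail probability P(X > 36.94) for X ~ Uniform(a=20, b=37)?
0.003529

We have X ~ Uniform(a=20, b=37).

P(X > 36.94) = 1 - P(X ≤ 36.94)
                = 1 - F(36.94)
                = 1 - 0.996471
                = 0.003529

So there's approximately a 0.4% chance that X exceeds 36.94.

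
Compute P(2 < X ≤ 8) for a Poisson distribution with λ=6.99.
0.700534

We have X ~ Poisson(λ=6.99).

To find P(2 < X ≤ 8), we use:
P(2 < X ≤ 8) = P(X ≤ 8) - P(X ≤ 2)
                 = F(8) - F(2)
                 = 0.730394 - 0.029860
                 = 0.700534

So there's approximately a 70.1% chance that X falls in this range.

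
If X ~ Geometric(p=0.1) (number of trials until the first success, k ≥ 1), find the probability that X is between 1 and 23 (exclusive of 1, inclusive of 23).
0.811371

We have X ~ Geometric(p=0.1) (number of trials until the first success, k ≥ 1).

To find P(1 < X ≤ 23), we use:
P(1 < X ≤ 23) = P(X ≤ 23) - P(X ≤ 1)
                 = F(23) - F(1)
                 = 0.911371 - 0.100000
                 = 0.811371

So there's approximately a 81.1% chance that X falls in this range.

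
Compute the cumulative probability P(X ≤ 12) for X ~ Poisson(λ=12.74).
0.491953

We have X ~ Poisson(λ=12.74).

The CDF gives us P(X ≤ k).

Using the CDF:
P(X ≤ 12) = 0.491953

This means there's approximately a 49.2% chance that X is at most 12.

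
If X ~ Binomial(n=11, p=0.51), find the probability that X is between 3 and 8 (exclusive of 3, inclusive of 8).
0.861252

We have X ~ Binomial(n=11, p=0.51).

To find P(3 < X ≤ 8), we use:
P(3 < X ≤ 8) = P(X ≤ 8) - P(X ≤ 3)
                 = F(8) - F(3)
                 = 0.962153 - 0.100901
                 = 0.861252

So there's approximately a 86.1% chance that X falls in this range.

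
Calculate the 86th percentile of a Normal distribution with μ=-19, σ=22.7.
5.5232

We have X ~ Normal(μ=-19, σ=22.7).

We want to find x such that P(X ≤ x) = 0.86.

This is the 86th percentile, which means 86% of values fall below this point.

Using the inverse CDF (quantile function):
x = F⁻¹(0.86) = 5.5232

Verification: P(X ≤ 5.5232) = 0.86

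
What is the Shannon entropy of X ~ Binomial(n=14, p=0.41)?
2.0274 nats

We have X ~ Binomial(n=14, p=0.41).

The Shannon entropy measures the uncertainty or information content of the distribution.

For a Binomial distribution with n=14, p=0.41:
H(X) = 2.0274 nats

(In bits, this would be 2.9249 bits.)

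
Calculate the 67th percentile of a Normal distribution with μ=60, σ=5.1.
62.2436

We have X ~ Normal(μ=60, σ=5.1).

We want to find x such that P(X ≤ x) = 0.67.

This is the 67th percentile, which means 67% of values fall below this point.

Using the inverse CDF (quantile function):
x = F⁻¹(0.67) = 62.2436

Verification: P(X ≤ 62.2436) = 0.67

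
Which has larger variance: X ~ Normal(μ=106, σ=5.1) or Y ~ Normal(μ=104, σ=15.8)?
Y has larger variance (249.6400 > 26.0100)

Compute the variance for each distribution:

X ~ Normal(μ=106, σ=5.1):
Var(X) = 26.0100

Y ~ Normal(μ=104, σ=15.8):
Var(Y) = 249.6400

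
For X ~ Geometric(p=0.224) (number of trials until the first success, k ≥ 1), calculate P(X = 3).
0.134887

We have X ~ Geometric(p=0.224) (number of trials until the first success, k ≥ 1).

For a Geometric distribution, the PMF gives us the probability of each outcome.

Using the PMF formula:
P(X = 3) = 0.134887

Rounded to 4 decimal places: 0.1349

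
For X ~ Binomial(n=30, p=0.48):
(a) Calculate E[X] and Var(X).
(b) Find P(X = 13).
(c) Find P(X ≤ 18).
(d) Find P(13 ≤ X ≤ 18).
(a) E[X] = 14.4000, Var(X) = 7.4880
(b) P(X = 13) = 0.127792
(c) P(X ≤ 18) = 0.933238
(d) P(13 ≤ X ≤ 18) = 0.688752

We have X ~ Binomial(n=30, p=0.48).

(a) Moments:
E[X] = 14.4000
Var(X) = 7.4880
σ = √Var(X) = 2.7364

(b) Point probability using PMF:
P(X = 13) = 0.127792

(c) Cumulative probability using CDF:
P(X ≤ 18) = F(18) = 0.933238

(d) Range probability:
P(13 ≤ X ≤ 18) = P(X ≤ 18) - P(X ≤ 12)
                   = F(18) - F(12)
                   = 0.933238 - 0.244486
                   = 0.688752

This means approximately 68.9% of outcomes fall in the interval [13, 18].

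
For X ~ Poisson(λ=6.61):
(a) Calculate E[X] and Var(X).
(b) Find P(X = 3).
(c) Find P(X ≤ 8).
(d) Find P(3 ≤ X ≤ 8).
(a) E[X] = 6.6100, Var(X) = 6.6100
(b) P(X = 3) = 0.064829
(c) P(X ≤ 8) = 0.778341
(d) P(3 ≤ X ≤ 8) = 0.738669

We have X ~ Poisson(λ=6.61).

(a) Moments:
E[X] = 6.6100
Var(X) = 6.6100
σ = √Var(X) = 2.5710

(b) Point probability using PMF:
P(X = 3) = 0.064829

(c) Cumulative probability using CDF:
P(X ≤ 8) = F(8) = 0.778341

(d) Range probability:
P(3 ≤ X ≤ 8) = P(X ≤ 8) - P(X ≤ 2)
                   = F(8) - F(2)
                   = 0.778341 - 0.039672
                   = 0.738669

This means approximately 73.9% of outcomes fall in the interval [3, 8].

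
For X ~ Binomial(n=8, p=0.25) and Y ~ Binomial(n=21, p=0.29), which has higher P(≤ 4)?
X has higher probability (P(X ≤ 4) = 0.9727 > P(Y ≤ 4) = 0.2271)

Compute P(≤ 4) for each distribution:

X ~ Binomial(n=8, p=0.25):
P(X ≤ 4) = 0.9727

Y ~ Binomial(n=21, p=0.29):
P(Y ≤ 4) = 0.2271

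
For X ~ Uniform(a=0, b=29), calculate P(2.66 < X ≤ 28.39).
0.887241

We have X ~ Uniform(a=0, b=29).

To find P(2.66 < X ≤ 28.39), we use:
P(2.66 < X ≤ 28.39) = P(X ≤ 28.39) - P(X ≤ 2.66)
                 = F(28.39) - F(2.66)
                 = 0.978966 - 0.091724
                 = 0.887241

So there's approximately a 88.7% chance that X falls in this range.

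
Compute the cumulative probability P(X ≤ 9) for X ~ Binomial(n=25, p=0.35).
0.630309

We have X ~ Binomial(n=25, p=0.35).

The CDF gives us P(X ≤ k).

Using the CDF:
P(X ≤ 9) = 0.630309

This means there's approximately a 63.0% chance that X is at most 9.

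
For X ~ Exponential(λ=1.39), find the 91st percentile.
1.7323

We have X ~ Exponential(λ=1.39).

We want to find x such that P(X ≤ x) = 0.91.

This is the 91st percentile, which means 91% of values fall below this point.

Using the inverse CDF (quantile function):
x = F⁻¹(0.91) = 1.7323

Verification: P(X ≤ 1.7323) = 0.91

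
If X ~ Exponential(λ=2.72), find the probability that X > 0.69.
0.153079

We have X ~ Exponential(λ=2.72).

P(X > 0.69) = 1 - P(X ≤ 0.69)
                = 1 - F(0.69)
                = 1 - 0.846921
                = 0.153079

So there's approximately a 15.3% chance that X exceeds 0.69.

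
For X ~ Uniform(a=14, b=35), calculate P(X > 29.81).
0.247143

We have X ~ Uniform(a=14, b=35).

P(X > 29.81) = 1 - P(X ≤ 29.81)
                = 1 - F(29.81)
                = 1 - 0.752857
                = 0.247143

So there's approximately a 24.7% chance that X exceeds 29.81.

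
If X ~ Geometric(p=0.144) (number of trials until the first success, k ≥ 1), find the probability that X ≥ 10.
0.246754

We have X ~ Geometric(p=0.144) (number of trials until the first success, k ≥ 1).

For discrete distributions, P(X ≥ 10) = 1 - P(X ≤ 9).

P(X ≤ 9) = 0.753246
P(X ≥ 10) = 1 - 0.753246 = 0.246754

So there's approximately a 24.7% chance that X is at least 10.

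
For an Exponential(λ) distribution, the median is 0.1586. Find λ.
λ = 4.3704

For X ~ Exponential(λ), the CDF is F(x) = 1 - e^(-λx).
The median m satisfies F(m) = 0.5:
1 - e^(-λm) = 0.5
e^(-λm) = 0.5
λm = ln(2)
m = ln(2) / λ

Given m = 0.1586:
λ = ln(2) / 0.1586 = 0.693147 / 0.1586 = 4.3704

Verification: ln(2) / 4.3704 = 0.1586 ✓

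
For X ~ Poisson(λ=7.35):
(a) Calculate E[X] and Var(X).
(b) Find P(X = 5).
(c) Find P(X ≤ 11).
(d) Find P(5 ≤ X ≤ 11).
(a) E[X] = 7.3500, Var(X) = 7.3500
(b) P(X = 5) = 0.114866
(c) P(X ≤ 11) = 0.929230
(d) P(5 ≤ X ≤ 11) = 0.785842

We have X ~ Poisson(λ=7.35).

(a) Moments:
E[X] = 7.3500
Var(X) = 7.3500
σ = √Var(X) = 2.7111

(b) Point probability using PMF:
P(X = 5) = 0.114866

(c) Cumulative probability using CDF:
P(X ≤ 11) = F(11) = 0.929230

(d) Range probability:
P(5 ≤ X ≤ 11) = P(X ≤ 11) - P(X ≤ 4)
                   = F(11) - F(4)
                   = 0.929230 - 0.143388
                   = 0.785842

This means approximately 78.6% of outcomes fall in the interval [5, 11].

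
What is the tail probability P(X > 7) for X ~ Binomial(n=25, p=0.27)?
0.356492

We have X ~ Binomial(n=25, p=0.27).

P(X > 7) = 1 - P(X ≤ 7)
                = 1 - F(7)
                = 1 - 0.643508
                = 0.356492

So there's approximately a 35.6% chance that X exceeds 7.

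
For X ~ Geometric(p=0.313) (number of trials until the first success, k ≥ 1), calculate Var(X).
7.0124

We have X ~ Geometric(p=0.313) (number of trials until the first success, k ≥ 1).

For a Geometric distribution with p=0.313 (number of trials until the first success, k ≥ 1):
Var(X) = 7.0124

The variance measures the spread of the distribution around the mean.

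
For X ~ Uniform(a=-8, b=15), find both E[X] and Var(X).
E[X] = 3.5000, Var(X) = 44.0833

We have X ~ Uniform(a=-8, b=15).

For a Uniform distribution with a=-8, b=15:

Expected value:
E[X] = 3.5000

Variance:
Var(X) = 44.0833

Standard deviation:
σ = √Var(X) = 6.6395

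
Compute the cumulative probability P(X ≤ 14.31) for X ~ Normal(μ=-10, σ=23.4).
0.850572

We have X ~ Normal(μ=-10, σ=23.4).

The CDF gives us P(X ≤ k).

Using the CDF:
P(X ≤ 14.31) = 0.850572

This means there's approximately a 85.1% chance that X is at most 14.31.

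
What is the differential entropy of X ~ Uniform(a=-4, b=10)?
2.6391 nats

We have X ~ Uniform(a=-4, b=10).

The differential entropy measures the uncertainty or information content of the distribution.

For a Uniform distribution with a=-4, b=10:
h(X) = 2.6391 nats

(In bits, this would be 3.8074 bits.)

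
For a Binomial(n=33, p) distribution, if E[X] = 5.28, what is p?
p = 0.16

For a Binomial(n, p) distribution:
E[X] = n × p

Given n = 33 and E[X] = 5.28:
5.28 = 33 × p
p = 5.28 / 33 = 0.16

Verification: Binomial(33, 0.16) has E[X] = 5.28 ✓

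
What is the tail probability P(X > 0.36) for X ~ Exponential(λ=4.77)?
0.179568

We have X ~ Exponential(λ=4.77).

P(X > 0.36) = 1 - P(X ≤ 0.36)
                = 1 - F(0.36)
                = 1 - 0.820432
                = 0.179568

So there's approximately a 18.0% chance that X exceeds 0.36.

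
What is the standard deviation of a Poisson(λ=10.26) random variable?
3.2031

We have X ~ Poisson(λ=10.26).

For a Poisson distribution with λ=10.26:
σ = √Var(X) = 3.2031

The standard deviation is the square root of the variance.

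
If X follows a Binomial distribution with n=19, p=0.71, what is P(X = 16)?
0.098549

We have X ~ Binomial(n=19, p=0.71).

For a Binomial distribution, the PMF gives us the probability of each outcome.

Using the PMF formula:
P(X = 16) = 0.098549

Rounded to 4 decimal places: 0.0985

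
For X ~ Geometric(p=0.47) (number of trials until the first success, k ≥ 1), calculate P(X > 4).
0.078905

We have X ~ Geometric(p=0.47) (number of trials until the first success, k ≥ 1).

P(X > 4) = 1 - P(X ≤ 4)
                = 1 - F(4)
                = 1 - 0.921095
                = 0.078905

So there's approximately a 7.9% chance that X exceeds 4.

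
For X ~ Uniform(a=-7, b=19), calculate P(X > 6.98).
0.462308

We have X ~ Uniform(a=-7, b=19).

P(X > 6.98) = 1 - P(X ≤ 6.98)
                = 1 - F(6.98)
                = 1 - 0.537692
                = 0.462308

So there's approximately a 46.2% chance that X exceeds 6.98.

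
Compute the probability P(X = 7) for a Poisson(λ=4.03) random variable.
0.060883

We have X ~ Poisson(λ=4.03).

For a Poisson distribution, the PMF gives us the probability of each outcome.

Using the PMF formula:
P(X = 7) = 0.060883

Rounded to 4 decimal places: 0.0609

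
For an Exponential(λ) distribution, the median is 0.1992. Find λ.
λ = 3.4797

For X ~ Exponential(λ), the CDF is F(x) = 1 - e^(-λx).
The median m satisfies F(m) = 0.5:
1 - e^(-λm) = 0.5
e^(-λm) = 0.5
λm = ln(2)
m = ln(2) / λ

Given m = 0.1992:
λ = ln(2) / 0.1992 = 0.693147 / 0.1992 = 3.4797

Verification: ln(2) / 3.4797 = 0.1992 ✓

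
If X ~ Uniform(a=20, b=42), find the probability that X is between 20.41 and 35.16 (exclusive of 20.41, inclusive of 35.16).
0.670455

We have X ~ Uniform(a=20, b=42).

To find P(20.41 < X ≤ 35.16), we use:
P(20.41 < X ≤ 35.16) = P(X ≤ 35.16) - P(X ≤ 20.41)
                 = F(35.16) - F(20.41)
                 = 0.689091 - 0.018636
                 = 0.670455

So there's approximately a 67.0% chance that X falls in this range.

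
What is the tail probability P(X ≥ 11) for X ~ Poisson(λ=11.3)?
0.575398

We have X ~ Poisson(λ=11.3).

For discrete distributions, P(X ≥ 11) = 1 - P(X ≤ 10).

P(X ≤ 10) = 0.424602
P(X ≥ 11) = 1 - 0.424602 = 0.575398

So there's approximately a 57.5% chance that X is at least 11.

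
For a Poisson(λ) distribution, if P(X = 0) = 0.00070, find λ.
λ = 7.2644

For a Poisson(λ) distribution, the PMF at 0 is:
P(X = 0) = λ^0 e^(-λ) / 0! = e^(-λ)

Given P(X = 0) = 0.00070:
e^(-λ) = 0.00070
-λ = ln(0.00070)
λ = -ln(0.00070) = 7.2644

Verification: e^(-7.2644) = 0.00070 ✓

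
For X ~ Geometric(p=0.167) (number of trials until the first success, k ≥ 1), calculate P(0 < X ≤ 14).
0.922548

We have X ~ Geometric(p=0.167) (number of trials until the first success, k ≥ 1).

To find P(0 < X ≤ 14), we use:
P(0 < X ≤ 14) = P(X ≤ 14) - P(X ≤ 0)
                 = F(14) - F(0)
                 = 0.922548 - 0.000000
                 = 0.922548

So there's approximately a 92.3% chance that X falls in this range.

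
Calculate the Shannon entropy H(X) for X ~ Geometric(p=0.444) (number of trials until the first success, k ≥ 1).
1.5470 nats

We have X ~ Geometric(p=0.444) (number of trials until the first success, k ≥ 1).

The Shannon entropy measures the uncertainty or information content of the distribution.

For a Geometric distribution with p=0.444 (number of trials until the first success, k ≥ 1):
H(X) = 1.5470 nats

(In bits, this would be 2.2318 bits.)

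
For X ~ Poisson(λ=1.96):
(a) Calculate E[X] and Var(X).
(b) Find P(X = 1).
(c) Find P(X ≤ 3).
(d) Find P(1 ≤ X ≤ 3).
(a) E[X] = 1.9600, Var(X) = 1.9600
(b) P(X = 1) = 0.276083
(c) P(X ≤ 3) = 0.864268
(d) P(1 ≤ X ≤ 3) = 0.723410

We have X ~ Poisson(λ=1.96).

(a) Moments:
E[X] = 1.9600
Var(X) = 1.9600
σ = √Var(X) = 1.4000

(b) Point probability using PMF:
P(X = 1) = 0.276083

(c) Cumulative probability using CDF:
P(X ≤ 3) = F(3) = 0.864268

(d) Range probability:
P(1 ≤ X ≤ 3) = P(X ≤ 3) - P(X ≤ 0)
                   = F(3) - F(0)
                   = 0.864268 - 0.140858
                   = 0.723410

This means approximately 72.3% of outcomes fall in the interval [1, 3].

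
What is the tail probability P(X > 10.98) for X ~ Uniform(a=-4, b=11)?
0.001333

We have X ~ Uniform(a=-4, b=11).

P(X > 10.98) = 1 - P(X ≤ 10.98)
                = 1 - F(10.98)
                = 1 - 0.998667
                = 0.001333

So there's approximately a 0.1% chance that X exceeds 10.98.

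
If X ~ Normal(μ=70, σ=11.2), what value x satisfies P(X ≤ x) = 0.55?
71.4074

We have X ~ Normal(μ=70, σ=11.2).

We want to find x such that P(X ≤ x) = 0.55.

This is the 55th percentile, which means 55% of values fall below this point.

Using the inverse CDF (quantile function):
x = F⁻¹(0.55) = 71.4074

Verification: P(X ≤ 71.4074) = 0.55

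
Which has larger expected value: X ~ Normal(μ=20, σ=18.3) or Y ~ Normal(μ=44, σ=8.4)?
Y has larger mean (44.0000 > 20.0000)

Compute the expected value for each distribution:

X ~ Normal(μ=20, σ=18.3):
E[X] = 20.0000

Y ~ Normal(μ=44, σ=8.4):
E[Y] = 44.0000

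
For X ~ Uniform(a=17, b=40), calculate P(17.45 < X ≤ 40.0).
0.980435

We have X ~ Uniform(a=17, b=40).

To find P(17.45 < X ≤ 40.0), we use:
P(17.45 < X ≤ 40.0) = P(X ≤ 40.0) - P(X ≤ 17.45)
                 = F(40.0) - F(17.45)
                 = 1.000000 - 0.019565
                 = 0.980435

So there's approximately a 98.0% chance that X falls in this range.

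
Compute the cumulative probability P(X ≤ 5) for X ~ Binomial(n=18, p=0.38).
0.262092

We have X ~ Binomial(n=18, p=0.38).

The CDF gives us P(X ≤ k).

Using the CDF:
P(X ≤ 5) = 0.262092

This means there's approximately a 26.2% chance that X is at most 5.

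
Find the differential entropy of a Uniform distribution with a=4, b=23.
2.9444 nats

We have X ~ Uniform(a=4, b=23).

The differential entropy measures the uncertainty or information content of the distribution.

For a Uniform distribution with a=4, b=23:
h(X) = 2.9444 nats

(In bits, this would be 4.2479 bits.)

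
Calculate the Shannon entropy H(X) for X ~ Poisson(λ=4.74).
2.1764 nats

We have X ~ Poisson(λ=4.74).

The Shannon entropy measures the uncertainty or information content of the distribution.

For a Poisson distribution with λ=4.74:
H(X) = 2.1764 nats

(In bits, this would be 3.1399 bits.)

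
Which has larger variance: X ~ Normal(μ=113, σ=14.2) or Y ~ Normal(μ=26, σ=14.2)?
They have equal variance (201.6400)

Compute the variance for each distribution:

X ~ Normal(μ=113, σ=14.2):
Var(X) = 201.6400

Y ~ Normal(μ=26, σ=14.2):
Var(Y) = 201.6400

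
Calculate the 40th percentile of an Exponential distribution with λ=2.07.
0.2468

We have X ~ Exponential(λ=2.07).

We want to find x such that P(X ≤ x) = 0.4.

This is the 40th percentile, which means 40% of values fall below this point.

Using the inverse CDF (quantile function):
x = F⁻¹(0.4) = 0.2468

Verification: P(X ≤ 0.2468) = 0.4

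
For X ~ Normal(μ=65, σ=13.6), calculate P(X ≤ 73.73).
0.739535

We have X ~ Normal(μ=65, σ=13.6).

The CDF gives us P(X ≤ k).

Using the CDF:
P(X ≤ 73.73) = 0.739535

This means there's approximately a 74.0% chance that X is at most 73.73.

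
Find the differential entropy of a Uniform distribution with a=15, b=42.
3.2958 nats

We have X ~ Uniform(a=15, b=42).

The differential entropy measures the uncertainty or information content of the distribution.

For a Uniform distribution with a=15, b=42:
h(X) = 3.2958 nats

(In bits, this would be 4.7549 bits.)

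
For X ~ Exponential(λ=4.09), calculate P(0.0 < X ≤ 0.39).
0.797112

We have X ~ Exponential(λ=4.09).

To find P(0.0 < X ≤ 0.39), we use:
P(0.0 < X ≤ 0.39) = P(X ≤ 0.39) - P(X ≤ 0.0)
                 = F(0.39) - F(0.0)
                 = 0.797112 - 0.000000
                 = 0.797112

So there's approximately a 79.7% chance that X falls in this range.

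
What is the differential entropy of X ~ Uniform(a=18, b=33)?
2.7081 nats

We have X ~ Uniform(a=18, b=33).

The differential entropy measures the uncertainty or information content of the distribution.

For a Uniform distribution with a=18, b=33:
h(X) = 2.7081 nats

(In bits, this would be 3.9069 bits.)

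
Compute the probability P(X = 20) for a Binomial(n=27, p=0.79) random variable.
0.143385

We have X ~ Binomial(n=27, p=0.79).

For a Binomial distribution, the PMF gives us the probability of each outcome.

Using the PMF formula:
P(X = 20) = 0.143385

Rounded to 4 decimal places: 0.1434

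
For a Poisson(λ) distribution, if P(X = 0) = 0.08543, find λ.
λ = 2.4601

For a Poisson(λ) distribution, the PMF at 0 is:
P(X = 0) = λ^0 e^(-λ) / 0! = e^(-λ)

Given P(X = 0) = 0.08543:
e^(-λ) = 0.08543
-λ = ln(0.08543)
λ = -ln(0.08543) = 2.4601

Verification: e^(-2.4601) = 0.08543 ✓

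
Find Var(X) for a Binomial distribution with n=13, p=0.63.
3.0303

We have X ~ Binomial(n=13, p=0.63).

For a Binomial distribution with n=13, p=0.63:
Var(X) = 3.0303

The variance measures the spread of the distribution around the mean.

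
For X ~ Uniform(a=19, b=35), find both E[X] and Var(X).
E[X] = 27.0000, Var(X) = 21.3333

We have X ~ Uniform(a=19, b=35).

For a Uniform distribution with a=19, b=35:

Expected value:
E[X] = 27.0000

Variance:
Var(X) = 21.3333

Standard deviation:
σ = √Var(X) = 4.6188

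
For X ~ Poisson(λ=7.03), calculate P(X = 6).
0.148357

We have X ~ Poisson(λ=7.03).

For a Poisson distribution, the PMF gives us the probability of each outcome.

Using the PMF formula:
P(X = 6) = 0.148357

Rounded to 4 decimal places: 0.1484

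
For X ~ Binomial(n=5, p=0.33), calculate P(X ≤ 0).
0.135013

We have X ~ Binomial(n=5, p=0.33).

The CDF gives us P(X ≤ k).

Using the CDF:
P(X ≤ 0) = 0.135013

This means there's approximately a 13.5% chance that X is at most 0.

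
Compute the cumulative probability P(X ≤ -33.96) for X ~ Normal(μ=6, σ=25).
0.054977

We have X ~ Normal(μ=6, σ=25).

The CDF gives us P(X ≤ k).

Using the CDF:
P(X ≤ -33.96) = 0.054977

This means there's approximately a 5.5% chance that X is at most -33.96.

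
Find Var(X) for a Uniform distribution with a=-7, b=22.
70.0833

We have X ~ Uniform(a=-7, b=22).

For a Uniform distribution with a=-7, b=22:
Var(X) = 70.0833

The variance measures the spread of the distribution around the mean.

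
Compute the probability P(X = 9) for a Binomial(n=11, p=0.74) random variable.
0.247397

We have X ~ Binomial(n=11, p=0.74).

For a Binomial distribution, the PMF gives us the probability of each outcome.

Using the PMF formula:
P(X = 9) = 0.247397

Rounded to 4 decimal places: 0.2474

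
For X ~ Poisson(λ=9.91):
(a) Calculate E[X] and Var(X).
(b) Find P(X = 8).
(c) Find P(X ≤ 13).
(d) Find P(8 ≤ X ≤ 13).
(a) E[X] = 9.9100, Var(X) = 9.9100
(b) P(X = 8) = 0.114607
(c) P(X ≤ 13) = 0.870937
(d) P(8 ≤ X ≤ 13) = 0.642500

We have X ~ Poisson(λ=9.91).

(a) Moments:
E[X] = 9.9100
Var(X) = 9.9100
σ = √Var(X) = 3.1480

(b) Point probability using PMF:
P(X = 8) = 0.114607

(c) Cumulative probability using CDF:
P(X ≤ 13) = F(13) = 0.870937

(d) Range probability:
P(8 ≤ X ≤ 13) = P(X ≤ 13) - P(X ≤ 7)
                   = F(13) - F(7)
                   = 0.870937 - 0.228437
                   = 0.642500

This means approximately 64.2% of outcomes fall in the interval [8, 13].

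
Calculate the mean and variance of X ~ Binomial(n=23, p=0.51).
E[X] = 11.7300, Var(X) = 5.7477

We have X ~ Binomial(n=23, p=0.51).

For a Binomial distribution with n=23, p=0.51:

Expected value:
E[X] = 11.7300

Variance:
Var(X) = 5.7477

Standard deviation:
σ = √Var(X) = 2.3974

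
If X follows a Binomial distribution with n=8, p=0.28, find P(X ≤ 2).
0.602728

We have X ~ Binomial(n=8, p=0.28).

The CDF gives us P(X ≤ k).

Using the CDF:
P(X ≤ 2) = 0.602728

This means there's approximately a 60.3% chance that X is at most 2.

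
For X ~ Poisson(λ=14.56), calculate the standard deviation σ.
3.8158

We have X ~ Poisson(λ=14.56).

For a Poisson distribution with λ=14.56:
σ = √Var(X) = 3.8158

The standard deviation is the square root of the variance.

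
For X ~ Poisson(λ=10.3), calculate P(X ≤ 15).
0.940048

We have X ~ Poisson(λ=10.3).

The CDF gives us P(X ≤ k).

Using the CDF:
P(X ≤ 15) = 0.940048

This means there's approximately a 94.0% chance that X is at most 15.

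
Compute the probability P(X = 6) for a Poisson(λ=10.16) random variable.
0.059101

We have X ~ Poisson(λ=10.16).

For a Poisson distribution, the PMF gives us the probability of each outcome.

Using the PMF formula:
P(X = 6) = 0.059101

Rounded to 4 decimal places: 0.0591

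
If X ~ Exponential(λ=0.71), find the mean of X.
1.4085

We have X ~ Exponential(λ=0.71).

For an Exponential distribution with λ=0.71:
E[X] = 1.4085

This is the expected (average) value of X.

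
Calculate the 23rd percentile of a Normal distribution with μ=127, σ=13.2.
117.2472

We have X ~ Normal(μ=127, σ=13.2).

We want to find x such that P(X ≤ x) = 0.23.

This is the 23rd percentile, which means 23% of values fall below this point.

Using the inverse CDF (quantile function):
x = F⁻¹(0.23) = 117.2472

Verification: P(X ≤ 117.2472) = 0.23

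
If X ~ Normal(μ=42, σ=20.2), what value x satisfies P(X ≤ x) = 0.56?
45.0496

We have X ~ Normal(μ=42, σ=20.2).

We want to find x such that P(X ≤ x) = 0.56.

This is the 56th percentile, which means 56% of values fall below this point.

Using the inverse CDF (quantile function):
x = F⁻¹(0.56) = 45.0496

Verification: P(X ≤ 45.0496) = 0.56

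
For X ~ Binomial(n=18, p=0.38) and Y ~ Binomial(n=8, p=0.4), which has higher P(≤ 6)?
Y has higher probability (P(Y ≤ 6) = 0.9915 > P(X ≤ 6) = 0.4424)

Compute P(≤ 6) for each distribution:

X ~ Binomial(n=18, p=0.38):
P(X ≤ 6) = 0.4424

Y ~ Binomial(n=8, p=0.4):
P(Y ≤ 6) = 0.9915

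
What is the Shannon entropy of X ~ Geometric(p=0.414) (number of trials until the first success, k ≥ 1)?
1.6384 nats

We have X ~ Geometric(p=0.414) (number of trials until the first success, k ≥ 1).

The Shannon entropy measures the uncertainty or information content of the distribution.

For a Geometric distribution with p=0.414 (number of trials until the first success, k ≥ 1):
H(X) = 1.6384 nats

(In bits, this would be 2.3637 bits.)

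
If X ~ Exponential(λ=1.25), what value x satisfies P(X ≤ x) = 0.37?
0.3696

We have X ~ Exponential(λ=1.25).

We want to find x such that P(X ≤ x) = 0.37.

This is the 37th percentile, which means 37% of values fall below this point.

Using the inverse CDF (quantile function):
x = F⁻¹(0.37) = 0.3696

Verification: P(X ≤ 0.3696) = 0.37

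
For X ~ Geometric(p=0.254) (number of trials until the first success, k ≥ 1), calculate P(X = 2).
0.189484

We have X ~ Geometric(p=0.254) (number of trials until the first success, k ≥ 1).

For a Geometric distribution, the PMF gives us the probability of each outcome.

Using the PMF formula:
P(X = 2) = 0.189484

Rounded to 4 decimal places: 0.1895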